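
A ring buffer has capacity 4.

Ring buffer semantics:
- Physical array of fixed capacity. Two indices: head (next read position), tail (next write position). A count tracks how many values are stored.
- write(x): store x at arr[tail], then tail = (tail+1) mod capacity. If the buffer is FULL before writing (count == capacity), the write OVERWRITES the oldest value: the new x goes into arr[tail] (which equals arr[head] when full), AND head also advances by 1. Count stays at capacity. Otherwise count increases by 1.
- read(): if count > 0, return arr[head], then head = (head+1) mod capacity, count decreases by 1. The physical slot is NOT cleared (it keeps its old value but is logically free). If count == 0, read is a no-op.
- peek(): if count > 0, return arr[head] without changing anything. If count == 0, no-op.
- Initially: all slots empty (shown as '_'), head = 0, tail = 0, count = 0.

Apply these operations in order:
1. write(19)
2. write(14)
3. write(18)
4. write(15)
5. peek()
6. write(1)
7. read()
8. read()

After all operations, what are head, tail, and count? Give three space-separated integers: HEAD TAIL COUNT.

Answer: 3 1 2

Derivation:
After op 1 (write(19)): arr=[19 _ _ _] head=0 tail=1 count=1
After op 2 (write(14)): arr=[19 14 _ _] head=0 tail=2 count=2
After op 3 (write(18)): arr=[19 14 18 _] head=0 tail=3 count=3
After op 4 (write(15)): arr=[19 14 18 15] head=0 tail=0 count=4
After op 5 (peek()): arr=[19 14 18 15] head=0 tail=0 count=4
After op 6 (write(1)): arr=[1 14 18 15] head=1 tail=1 count=4
After op 7 (read()): arr=[1 14 18 15] head=2 tail=1 count=3
After op 8 (read()): arr=[1 14 18 15] head=3 tail=1 count=2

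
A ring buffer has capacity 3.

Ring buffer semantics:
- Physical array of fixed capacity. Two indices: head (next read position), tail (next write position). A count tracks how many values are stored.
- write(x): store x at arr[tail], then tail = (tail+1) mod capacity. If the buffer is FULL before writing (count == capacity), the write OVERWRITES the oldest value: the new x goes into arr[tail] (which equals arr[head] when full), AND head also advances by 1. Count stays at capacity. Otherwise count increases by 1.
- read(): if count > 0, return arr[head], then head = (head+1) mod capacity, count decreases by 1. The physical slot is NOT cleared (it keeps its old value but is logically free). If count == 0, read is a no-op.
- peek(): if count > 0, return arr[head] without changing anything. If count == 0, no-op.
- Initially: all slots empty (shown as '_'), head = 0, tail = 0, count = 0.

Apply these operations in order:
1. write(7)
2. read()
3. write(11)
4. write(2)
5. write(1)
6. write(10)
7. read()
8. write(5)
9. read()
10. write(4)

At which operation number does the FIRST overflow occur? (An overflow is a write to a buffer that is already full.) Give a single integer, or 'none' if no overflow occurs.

After op 1 (write(7)): arr=[7 _ _] head=0 tail=1 count=1
After op 2 (read()): arr=[7 _ _] head=1 tail=1 count=0
After op 3 (write(11)): arr=[7 11 _] head=1 tail=2 count=1
After op 4 (write(2)): arr=[7 11 2] head=1 tail=0 count=2
After op 5 (write(1)): arr=[1 11 2] head=1 tail=1 count=3
After op 6 (write(10)): arr=[1 10 2] head=2 tail=2 count=3
After op 7 (read()): arr=[1 10 2] head=0 tail=2 count=2
After op 8 (write(5)): arr=[1 10 5] head=0 tail=0 count=3
After op 9 (read()): arr=[1 10 5] head=1 tail=0 count=2
After op 10 (write(4)): arr=[4 10 5] head=1 tail=1 count=3

Answer: 6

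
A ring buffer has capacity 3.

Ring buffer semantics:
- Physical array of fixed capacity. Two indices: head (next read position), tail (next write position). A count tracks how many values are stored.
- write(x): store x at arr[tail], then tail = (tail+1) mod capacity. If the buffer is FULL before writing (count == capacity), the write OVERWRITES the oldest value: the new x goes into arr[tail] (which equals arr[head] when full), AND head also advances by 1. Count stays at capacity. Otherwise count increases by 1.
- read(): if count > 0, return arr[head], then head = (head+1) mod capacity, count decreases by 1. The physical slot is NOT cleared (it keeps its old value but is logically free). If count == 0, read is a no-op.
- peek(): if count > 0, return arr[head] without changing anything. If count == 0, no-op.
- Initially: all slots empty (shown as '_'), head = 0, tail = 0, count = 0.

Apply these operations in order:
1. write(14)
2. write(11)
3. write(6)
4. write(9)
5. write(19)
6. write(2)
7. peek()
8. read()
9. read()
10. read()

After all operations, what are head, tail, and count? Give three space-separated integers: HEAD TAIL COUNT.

Answer: 0 0 0

Derivation:
After op 1 (write(14)): arr=[14 _ _] head=0 tail=1 count=1
After op 2 (write(11)): arr=[14 11 _] head=0 tail=2 count=2
After op 3 (write(6)): arr=[14 11 6] head=0 tail=0 count=3
After op 4 (write(9)): arr=[9 11 6] head=1 tail=1 count=3
After op 5 (write(19)): arr=[9 19 6] head=2 tail=2 count=3
After op 6 (write(2)): arr=[9 19 2] head=0 tail=0 count=3
After op 7 (peek()): arr=[9 19 2] head=0 tail=0 count=3
After op 8 (read()): arr=[9 19 2] head=1 tail=0 count=2
After op 9 (read()): arr=[9 19 2] head=2 tail=0 count=1
After op 10 (read()): arr=[9 19 2] head=0 tail=0 count=0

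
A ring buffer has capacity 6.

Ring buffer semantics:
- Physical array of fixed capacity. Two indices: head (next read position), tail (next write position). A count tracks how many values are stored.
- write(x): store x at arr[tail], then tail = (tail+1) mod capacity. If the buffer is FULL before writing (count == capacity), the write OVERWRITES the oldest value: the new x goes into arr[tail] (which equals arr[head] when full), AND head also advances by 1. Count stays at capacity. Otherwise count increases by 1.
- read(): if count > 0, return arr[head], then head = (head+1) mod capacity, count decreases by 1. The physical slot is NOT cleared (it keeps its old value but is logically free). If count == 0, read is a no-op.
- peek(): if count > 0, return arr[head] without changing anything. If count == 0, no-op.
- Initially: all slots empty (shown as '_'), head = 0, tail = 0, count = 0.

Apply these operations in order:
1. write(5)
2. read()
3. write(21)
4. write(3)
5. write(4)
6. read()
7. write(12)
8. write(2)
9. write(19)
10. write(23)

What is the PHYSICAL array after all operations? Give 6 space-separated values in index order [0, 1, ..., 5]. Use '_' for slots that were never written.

After op 1 (write(5)): arr=[5 _ _ _ _ _] head=0 tail=1 count=1
After op 2 (read()): arr=[5 _ _ _ _ _] head=1 tail=1 count=0
After op 3 (write(21)): arr=[5 21 _ _ _ _] head=1 tail=2 count=1
After op 4 (write(3)): arr=[5 21 3 _ _ _] head=1 tail=3 count=2
After op 5 (write(4)): arr=[5 21 3 4 _ _] head=1 tail=4 count=3
After op 6 (read()): arr=[5 21 3 4 _ _] head=2 tail=4 count=2
After op 7 (write(12)): arr=[5 21 3 4 12 _] head=2 tail=5 count=3
After op 8 (write(2)): arr=[5 21 3 4 12 2] head=2 tail=0 count=4
After op 9 (write(19)): arr=[19 21 3 4 12 2] head=2 tail=1 count=5
After op 10 (write(23)): arr=[19 23 3 4 12 2] head=2 tail=2 count=6

Answer: 19 23 3 4 12 2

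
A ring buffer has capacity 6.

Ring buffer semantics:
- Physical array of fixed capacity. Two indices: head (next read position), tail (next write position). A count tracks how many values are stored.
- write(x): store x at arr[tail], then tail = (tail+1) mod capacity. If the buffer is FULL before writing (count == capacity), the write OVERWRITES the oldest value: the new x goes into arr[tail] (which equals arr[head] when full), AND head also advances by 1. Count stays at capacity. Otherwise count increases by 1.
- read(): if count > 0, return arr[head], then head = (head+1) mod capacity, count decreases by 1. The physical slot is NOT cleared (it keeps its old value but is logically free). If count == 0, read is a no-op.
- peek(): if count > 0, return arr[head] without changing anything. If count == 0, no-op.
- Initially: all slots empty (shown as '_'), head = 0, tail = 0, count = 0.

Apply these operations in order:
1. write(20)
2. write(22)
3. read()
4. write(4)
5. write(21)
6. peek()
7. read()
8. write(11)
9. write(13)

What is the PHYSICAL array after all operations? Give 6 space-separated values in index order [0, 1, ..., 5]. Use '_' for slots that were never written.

After op 1 (write(20)): arr=[20 _ _ _ _ _] head=0 tail=1 count=1
After op 2 (write(22)): arr=[20 22 _ _ _ _] head=0 tail=2 count=2
After op 3 (read()): arr=[20 22 _ _ _ _] head=1 tail=2 count=1
After op 4 (write(4)): arr=[20 22 4 _ _ _] head=1 tail=3 count=2
After op 5 (write(21)): arr=[20 22 4 21 _ _] head=1 tail=4 count=3
After op 6 (peek()): arr=[20 22 4 21 _ _] head=1 tail=4 count=3
After op 7 (read()): arr=[20 22 4 21 _ _] head=2 tail=4 count=2
After op 8 (write(11)): arr=[20 22 4 21 11 _] head=2 tail=5 count=3
After op 9 (write(13)): arr=[20 22 4 21 11 13] head=2 tail=0 count=4

Answer: 20 22 4 21 11 13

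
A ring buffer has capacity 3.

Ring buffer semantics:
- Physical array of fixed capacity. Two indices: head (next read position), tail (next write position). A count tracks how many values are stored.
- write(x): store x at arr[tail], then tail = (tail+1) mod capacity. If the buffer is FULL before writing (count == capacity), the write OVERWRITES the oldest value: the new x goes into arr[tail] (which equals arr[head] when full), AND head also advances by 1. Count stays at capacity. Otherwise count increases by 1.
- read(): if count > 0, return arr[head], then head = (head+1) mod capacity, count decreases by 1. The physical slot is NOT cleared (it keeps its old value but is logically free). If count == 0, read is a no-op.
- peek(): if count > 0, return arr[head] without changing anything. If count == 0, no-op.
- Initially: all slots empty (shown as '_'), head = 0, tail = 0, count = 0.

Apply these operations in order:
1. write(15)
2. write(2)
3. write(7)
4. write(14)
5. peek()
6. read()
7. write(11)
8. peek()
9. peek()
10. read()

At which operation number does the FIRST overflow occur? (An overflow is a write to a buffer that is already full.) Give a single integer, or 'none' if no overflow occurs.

After op 1 (write(15)): arr=[15 _ _] head=0 tail=1 count=1
After op 2 (write(2)): arr=[15 2 _] head=0 tail=2 count=2
After op 3 (write(7)): arr=[15 2 7] head=0 tail=0 count=3
After op 4 (write(14)): arr=[14 2 7] head=1 tail=1 count=3
After op 5 (peek()): arr=[14 2 7] head=1 tail=1 count=3
After op 6 (read()): arr=[14 2 7] head=2 tail=1 count=2
After op 7 (write(11)): arr=[14 11 7] head=2 tail=2 count=3
After op 8 (peek()): arr=[14 11 7] head=2 tail=2 count=3
After op 9 (peek()): arr=[14 11 7] head=2 tail=2 count=3
After op 10 (read()): arr=[14 11 7] head=0 tail=2 count=2

Answer: 4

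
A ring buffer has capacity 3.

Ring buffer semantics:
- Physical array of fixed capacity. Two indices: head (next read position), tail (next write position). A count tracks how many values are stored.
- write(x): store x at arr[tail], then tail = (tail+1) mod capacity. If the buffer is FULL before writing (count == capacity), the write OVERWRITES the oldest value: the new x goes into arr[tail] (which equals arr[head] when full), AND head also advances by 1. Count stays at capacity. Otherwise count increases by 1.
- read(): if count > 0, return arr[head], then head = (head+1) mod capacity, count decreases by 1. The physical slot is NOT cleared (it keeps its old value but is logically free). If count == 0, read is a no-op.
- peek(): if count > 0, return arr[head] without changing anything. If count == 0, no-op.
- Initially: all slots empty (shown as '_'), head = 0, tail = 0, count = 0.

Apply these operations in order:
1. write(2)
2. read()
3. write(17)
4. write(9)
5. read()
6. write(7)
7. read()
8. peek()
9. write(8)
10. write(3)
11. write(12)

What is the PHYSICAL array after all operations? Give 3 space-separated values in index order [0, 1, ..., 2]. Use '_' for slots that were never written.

After op 1 (write(2)): arr=[2 _ _] head=0 tail=1 count=1
After op 2 (read()): arr=[2 _ _] head=1 tail=1 count=0
After op 3 (write(17)): arr=[2 17 _] head=1 tail=2 count=1
After op 4 (write(9)): arr=[2 17 9] head=1 tail=0 count=2
After op 5 (read()): arr=[2 17 9] head=2 tail=0 count=1
After op 6 (write(7)): arr=[7 17 9] head=2 tail=1 count=2
After op 7 (read()): arr=[7 17 9] head=0 tail=1 count=1
After op 8 (peek()): arr=[7 17 9] head=0 tail=1 count=1
After op 9 (write(8)): arr=[7 8 9] head=0 tail=2 count=2
After op 10 (write(3)): arr=[7 8 3] head=0 tail=0 count=3
After op 11 (write(12)): arr=[12 8 3] head=1 tail=1 count=3

Answer: 12 8 3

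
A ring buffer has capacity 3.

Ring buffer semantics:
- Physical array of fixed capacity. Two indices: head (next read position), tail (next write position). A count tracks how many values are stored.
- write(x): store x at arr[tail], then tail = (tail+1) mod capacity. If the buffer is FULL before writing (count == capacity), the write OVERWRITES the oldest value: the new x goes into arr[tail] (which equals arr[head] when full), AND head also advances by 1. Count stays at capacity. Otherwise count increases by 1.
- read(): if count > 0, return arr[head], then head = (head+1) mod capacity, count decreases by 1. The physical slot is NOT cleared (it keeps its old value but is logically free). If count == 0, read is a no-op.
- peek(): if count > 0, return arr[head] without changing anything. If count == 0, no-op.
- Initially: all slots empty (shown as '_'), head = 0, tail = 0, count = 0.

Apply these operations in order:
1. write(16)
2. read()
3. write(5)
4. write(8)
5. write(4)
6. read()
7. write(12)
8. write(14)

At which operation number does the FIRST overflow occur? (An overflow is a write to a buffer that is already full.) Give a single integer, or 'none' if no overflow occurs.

After op 1 (write(16)): arr=[16 _ _] head=0 tail=1 count=1
After op 2 (read()): arr=[16 _ _] head=1 tail=1 count=0
After op 3 (write(5)): arr=[16 5 _] head=1 tail=2 count=1
After op 4 (write(8)): arr=[16 5 8] head=1 tail=0 count=2
After op 5 (write(4)): arr=[4 5 8] head=1 tail=1 count=3
After op 6 (read()): arr=[4 5 8] head=2 tail=1 count=2
After op 7 (write(12)): arr=[4 12 8] head=2 tail=2 count=3
After op 8 (write(14)): arr=[4 12 14] head=0 tail=0 count=3

Answer: 8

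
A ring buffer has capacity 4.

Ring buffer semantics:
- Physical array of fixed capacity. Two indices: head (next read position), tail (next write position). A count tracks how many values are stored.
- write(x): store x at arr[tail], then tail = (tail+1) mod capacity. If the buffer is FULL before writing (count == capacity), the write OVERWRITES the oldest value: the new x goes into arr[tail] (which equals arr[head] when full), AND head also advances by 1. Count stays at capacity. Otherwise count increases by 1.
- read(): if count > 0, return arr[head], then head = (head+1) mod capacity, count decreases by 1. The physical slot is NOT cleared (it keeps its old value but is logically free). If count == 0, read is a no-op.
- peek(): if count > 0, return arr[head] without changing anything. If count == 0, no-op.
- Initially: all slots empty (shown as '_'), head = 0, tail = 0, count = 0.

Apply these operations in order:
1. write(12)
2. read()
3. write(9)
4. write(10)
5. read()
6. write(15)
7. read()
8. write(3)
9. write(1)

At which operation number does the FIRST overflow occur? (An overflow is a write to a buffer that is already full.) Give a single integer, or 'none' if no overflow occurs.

Answer: none

Derivation:
After op 1 (write(12)): arr=[12 _ _ _] head=0 tail=1 count=1
After op 2 (read()): arr=[12 _ _ _] head=1 tail=1 count=0
After op 3 (write(9)): arr=[12 9 _ _] head=1 tail=2 count=1
After op 4 (write(10)): arr=[12 9 10 _] head=1 tail=3 count=2
After op 5 (read()): arr=[12 9 10 _] head=2 tail=3 count=1
After op 6 (write(15)): arr=[12 9 10 15] head=2 tail=0 count=2
After op 7 (read()): arr=[12 9 10 15] head=3 tail=0 count=1
After op 8 (write(3)): arr=[3 9 10 15] head=3 tail=1 count=2
After op 9 (write(1)): arr=[3 1 10 15] head=3 tail=2 count=3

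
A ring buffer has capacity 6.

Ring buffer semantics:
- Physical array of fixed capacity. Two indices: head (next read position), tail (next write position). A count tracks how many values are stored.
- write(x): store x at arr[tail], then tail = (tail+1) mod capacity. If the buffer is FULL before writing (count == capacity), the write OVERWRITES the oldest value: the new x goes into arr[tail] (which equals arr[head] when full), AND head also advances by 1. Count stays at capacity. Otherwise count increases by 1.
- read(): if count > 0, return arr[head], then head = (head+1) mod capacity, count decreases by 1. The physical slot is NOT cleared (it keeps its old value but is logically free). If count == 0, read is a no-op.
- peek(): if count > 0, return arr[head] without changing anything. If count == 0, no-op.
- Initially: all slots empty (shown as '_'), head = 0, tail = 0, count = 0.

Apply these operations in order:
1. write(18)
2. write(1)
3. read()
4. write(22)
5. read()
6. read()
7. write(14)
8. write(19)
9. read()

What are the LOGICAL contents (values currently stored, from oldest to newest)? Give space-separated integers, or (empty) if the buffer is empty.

Answer: 19

Derivation:
After op 1 (write(18)): arr=[18 _ _ _ _ _] head=0 tail=1 count=1
After op 2 (write(1)): arr=[18 1 _ _ _ _] head=0 tail=2 count=2
After op 3 (read()): arr=[18 1 _ _ _ _] head=1 tail=2 count=1
After op 4 (write(22)): arr=[18 1 22 _ _ _] head=1 tail=3 count=2
After op 5 (read()): arr=[18 1 22 _ _ _] head=2 tail=3 count=1
After op 6 (read()): arr=[18 1 22 _ _ _] head=3 tail=3 count=0
After op 7 (write(14)): arr=[18 1 22 14 _ _] head=3 tail=4 count=1
After op 8 (write(19)): arr=[18 1 22 14 19 _] head=3 tail=5 count=2
After op 9 (read()): arr=[18 1 22 14 19 _] head=4 tail=5 count=1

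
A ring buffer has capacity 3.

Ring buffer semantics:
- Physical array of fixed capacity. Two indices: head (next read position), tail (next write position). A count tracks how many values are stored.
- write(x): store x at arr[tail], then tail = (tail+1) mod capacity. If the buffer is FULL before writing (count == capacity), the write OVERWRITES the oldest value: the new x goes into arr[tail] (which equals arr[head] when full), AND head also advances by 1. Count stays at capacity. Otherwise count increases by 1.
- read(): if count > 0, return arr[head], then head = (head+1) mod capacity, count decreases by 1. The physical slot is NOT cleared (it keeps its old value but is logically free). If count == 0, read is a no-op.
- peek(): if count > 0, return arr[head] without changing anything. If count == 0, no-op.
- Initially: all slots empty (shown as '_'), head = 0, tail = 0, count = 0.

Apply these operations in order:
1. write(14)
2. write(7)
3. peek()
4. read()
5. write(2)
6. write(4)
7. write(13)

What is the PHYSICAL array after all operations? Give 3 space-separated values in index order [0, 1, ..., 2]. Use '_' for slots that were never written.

After op 1 (write(14)): arr=[14 _ _] head=0 tail=1 count=1
After op 2 (write(7)): arr=[14 7 _] head=0 tail=2 count=2
After op 3 (peek()): arr=[14 7 _] head=0 tail=2 count=2
After op 4 (read()): arr=[14 7 _] head=1 tail=2 count=1
After op 5 (write(2)): arr=[14 7 2] head=1 tail=0 count=2
After op 6 (write(4)): arr=[4 7 2] head=1 tail=1 count=3
After op 7 (write(13)): arr=[4 13 2] head=2 tail=2 count=3

Answer: 4 13 2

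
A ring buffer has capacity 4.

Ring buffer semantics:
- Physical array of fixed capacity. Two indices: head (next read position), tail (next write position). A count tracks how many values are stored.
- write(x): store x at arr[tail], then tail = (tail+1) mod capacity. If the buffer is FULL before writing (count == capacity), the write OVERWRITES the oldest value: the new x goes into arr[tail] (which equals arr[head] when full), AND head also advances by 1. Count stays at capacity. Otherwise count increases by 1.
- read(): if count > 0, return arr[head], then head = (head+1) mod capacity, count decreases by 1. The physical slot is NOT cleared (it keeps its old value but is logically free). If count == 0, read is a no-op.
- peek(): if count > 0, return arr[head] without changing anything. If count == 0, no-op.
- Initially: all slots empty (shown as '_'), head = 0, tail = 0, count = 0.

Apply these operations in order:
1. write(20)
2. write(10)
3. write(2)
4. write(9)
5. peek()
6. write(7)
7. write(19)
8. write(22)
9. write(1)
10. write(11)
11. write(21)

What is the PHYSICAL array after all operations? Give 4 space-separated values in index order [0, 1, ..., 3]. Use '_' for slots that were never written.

Answer: 11 21 22 1

Derivation:
After op 1 (write(20)): arr=[20 _ _ _] head=0 tail=1 count=1
After op 2 (write(10)): arr=[20 10 _ _] head=0 tail=2 count=2
After op 3 (write(2)): arr=[20 10 2 _] head=0 tail=3 count=3
After op 4 (write(9)): arr=[20 10 2 9] head=0 tail=0 count=4
After op 5 (peek()): arr=[20 10 2 9] head=0 tail=0 count=4
After op 6 (write(7)): arr=[7 10 2 9] head=1 tail=1 count=4
After op 7 (write(19)): arr=[7 19 2 9] head=2 tail=2 count=4
After op 8 (write(22)): arr=[7 19 22 9] head=3 tail=3 count=4
After op 9 (write(1)): arr=[7 19 22 1] head=0 tail=0 count=4
After op 10 (write(11)): arr=[11 19 22 1] head=1 tail=1 count=4
After op 11 (write(21)): arr=[11 21 22 1] head=2 tail=2 count=4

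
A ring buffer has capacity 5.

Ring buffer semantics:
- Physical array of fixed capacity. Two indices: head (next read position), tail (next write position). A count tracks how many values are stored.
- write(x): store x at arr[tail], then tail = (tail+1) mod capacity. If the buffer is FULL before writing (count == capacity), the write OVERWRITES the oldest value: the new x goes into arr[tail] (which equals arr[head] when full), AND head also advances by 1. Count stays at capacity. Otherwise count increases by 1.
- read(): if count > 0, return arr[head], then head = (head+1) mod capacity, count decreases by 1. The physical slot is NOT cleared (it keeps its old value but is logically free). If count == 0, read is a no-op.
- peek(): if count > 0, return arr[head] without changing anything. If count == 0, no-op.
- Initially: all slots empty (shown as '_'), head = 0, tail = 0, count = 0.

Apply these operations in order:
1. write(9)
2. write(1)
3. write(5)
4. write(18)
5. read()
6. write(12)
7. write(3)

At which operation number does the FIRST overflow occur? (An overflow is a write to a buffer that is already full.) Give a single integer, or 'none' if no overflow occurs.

After op 1 (write(9)): arr=[9 _ _ _ _] head=0 tail=1 count=1
After op 2 (write(1)): arr=[9 1 _ _ _] head=0 tail=2 count=2
After op 3 (write(5)): arr=[9 1 5 _ _] head=0 tail=3 count=3
After op 4 (write(18)): arr=[9 1 5 18 _] head=0 tail=4 count=4
After op 5 (read()): arr=[9 1 5 18 _] head=1 tail=4 count=3
After op 6 (write(12)): arr=[9 1 5 18 12] head=1 tail=0 count=4
After op 7 (write(3)): arr=[3 1 5 18 12] head=1 tail=1 count=5

Answer: none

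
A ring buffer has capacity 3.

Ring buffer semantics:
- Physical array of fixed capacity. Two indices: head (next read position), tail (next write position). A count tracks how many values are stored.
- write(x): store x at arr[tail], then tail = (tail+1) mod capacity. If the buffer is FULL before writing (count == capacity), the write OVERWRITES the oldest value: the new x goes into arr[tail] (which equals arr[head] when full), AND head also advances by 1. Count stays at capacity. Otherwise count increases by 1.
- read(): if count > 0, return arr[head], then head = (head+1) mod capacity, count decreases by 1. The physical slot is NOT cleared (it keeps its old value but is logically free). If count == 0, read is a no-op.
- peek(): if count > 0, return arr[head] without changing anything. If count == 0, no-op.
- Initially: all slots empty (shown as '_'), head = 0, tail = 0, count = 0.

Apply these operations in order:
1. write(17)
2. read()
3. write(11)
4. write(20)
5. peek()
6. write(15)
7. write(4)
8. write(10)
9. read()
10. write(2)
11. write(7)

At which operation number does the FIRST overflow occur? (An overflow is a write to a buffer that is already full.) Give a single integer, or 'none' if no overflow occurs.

After op 1 (write(17)): arr=[17 _ _] head=0 tail=1 count=1
After op 2 (read()): arr=[17 _ _] head=1 tail=1 count=0
After op 3 (write(11)): arr=[17 11 _] head=1 tail=2 count=1
After op 4 (write(20)): arr=[17 11 20] head=1 tail=0 count=2
After op 5 (peek()): arr=[17 11 20] head=1 tail=0 count=2
After op 6 (write(15)): arr=[15 11 20] head=1 tail=1 count=3
After op 7 (write(4)): arr=[15 4 20] head=2 tail=2 count=3
After op 8 (write(10)): arr=[15 4 10] head=0 tail=0 count=3
After op 9 (read()): arr=[15 4 10] head=1 tail=0 count=2
After op 10 (write(2)): arr=[2 4 10] head=1 tail=1 count=3
After op 11 (write(7)): arr=[2 7 10] head=2 tail=2 count=3

Answer: 7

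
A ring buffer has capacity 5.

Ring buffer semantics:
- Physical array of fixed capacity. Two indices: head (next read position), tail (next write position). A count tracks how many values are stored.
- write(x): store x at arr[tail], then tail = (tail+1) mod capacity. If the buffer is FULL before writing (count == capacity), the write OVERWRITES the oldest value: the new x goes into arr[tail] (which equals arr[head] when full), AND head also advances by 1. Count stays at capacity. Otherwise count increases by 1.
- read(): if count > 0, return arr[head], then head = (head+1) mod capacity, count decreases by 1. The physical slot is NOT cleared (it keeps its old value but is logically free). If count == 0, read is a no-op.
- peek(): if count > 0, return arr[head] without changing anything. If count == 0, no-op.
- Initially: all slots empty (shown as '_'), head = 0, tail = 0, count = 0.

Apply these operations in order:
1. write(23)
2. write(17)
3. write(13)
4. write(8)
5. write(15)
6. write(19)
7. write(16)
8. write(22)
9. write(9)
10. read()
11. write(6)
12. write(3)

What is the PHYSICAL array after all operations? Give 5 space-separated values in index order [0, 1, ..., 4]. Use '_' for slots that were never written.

Answer: 3 16 22 9 6

Derivation:
After op 1 (write(23)): arr=[23 _ _ _ _] head=0 tail=1 count=1
After op 2 (write(17)): arr=[23 17 _ _ _] head=0 tail=2 count=2
After op 3 (write(13)): arr=[23 17 13 _ _] head=0 tail=3 count=3
After op 4 (write(8)): arr=[23 17 13 8 _] head=0 tail=4 count=4
After op 5 (write(15)): arr=[23 17 13 8 15] head=0 tail=0 count=5
After op 6 (write(19)): arr=[19 17 13 8 15] head=1 tail=1 count=5
After op 7 (write(16)): arr=[19 16 13 8 15] head=2 tail=2 count=5
After op 8 (write(22)): arr=[19 16 22 8 15] head=3 tail=3 count=5
After op 9 (write(9)): arr=[19 16 22 9 15] head=4 tail=4 count=5
After op 10 (read()): arr=[19 16 22 9 15] head=0 tail=4 count=4
After op 11 (write(6)): arr=[19 16 22 9 6] head=0 tail=0 count=5
After op 12 (write(3)): arr=[3 16 22 9 6] head=1 tail=1 count=5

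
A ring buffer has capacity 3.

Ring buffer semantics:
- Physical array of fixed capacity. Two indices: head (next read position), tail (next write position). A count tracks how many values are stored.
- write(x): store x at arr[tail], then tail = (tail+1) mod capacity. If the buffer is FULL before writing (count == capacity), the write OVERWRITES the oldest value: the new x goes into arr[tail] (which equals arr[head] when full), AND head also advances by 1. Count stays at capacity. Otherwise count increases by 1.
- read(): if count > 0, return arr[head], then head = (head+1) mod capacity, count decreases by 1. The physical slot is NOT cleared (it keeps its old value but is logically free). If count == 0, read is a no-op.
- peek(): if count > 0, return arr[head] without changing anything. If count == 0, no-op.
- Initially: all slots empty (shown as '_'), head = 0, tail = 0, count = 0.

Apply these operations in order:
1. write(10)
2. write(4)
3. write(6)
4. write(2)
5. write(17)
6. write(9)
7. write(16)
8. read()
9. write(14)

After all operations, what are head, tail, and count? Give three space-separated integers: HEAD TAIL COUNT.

After op 1 (write(10)): arr=[10 _ _] head=0 tail=1 count=1
After op 2 (write(4)): arr=[10 4 _] head=0 tail=2 count=2
After op 3 (write(6)): arr=[10 4 6] head=0 tail=0 count=3
After op 4 (write(2)): arr=[2 4 6] head=1 tail=1 count=3
After op 5 (write(17)): arr=[2 17 6] head=2 tail=2 count=3
After op 6 (write(9)): arr=[2 17 9] head=0 tail=0 count=3
After op 7 (write(16)): arr=[16 17 9] head=1 tail=1 count=3
After op 8 (read()): arr=[16 17 9] head=2 tail=1 count=2
After op 9 (write(14)): arr=[16 14 9] head=2 tail=2 count=3

Answer: 2 2 3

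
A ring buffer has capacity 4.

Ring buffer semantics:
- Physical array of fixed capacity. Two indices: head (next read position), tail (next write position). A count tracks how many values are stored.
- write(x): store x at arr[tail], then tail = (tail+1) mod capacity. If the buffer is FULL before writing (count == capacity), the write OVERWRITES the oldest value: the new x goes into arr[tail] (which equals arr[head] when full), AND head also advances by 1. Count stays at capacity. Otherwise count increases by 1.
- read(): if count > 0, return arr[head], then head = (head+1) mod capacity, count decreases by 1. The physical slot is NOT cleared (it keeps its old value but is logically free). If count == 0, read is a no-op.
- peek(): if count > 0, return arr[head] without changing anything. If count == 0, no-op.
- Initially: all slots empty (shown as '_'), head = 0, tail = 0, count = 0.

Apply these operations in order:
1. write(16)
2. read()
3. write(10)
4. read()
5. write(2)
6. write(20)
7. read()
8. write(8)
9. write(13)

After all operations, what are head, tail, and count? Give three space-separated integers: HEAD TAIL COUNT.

Answer: 3 2 3

Derivation:
After op 1 (write(16)): arr=[16 _ _ _] head=0 tail=1 count=1
After op 2 (read()): arr=[16 _ _ _] head=1 tail=1 count=0
After op 3 (write(10)): arr=[16 10 _ _] head=1 tail=2 count=1
After op 4 (read()): arr=[16 10 _ _] head=2 tail=2 count=0
After op 5 (write(2)): arr=[16 10 2 _] head=2 tail=3 count=1
After op 6 (write(20)): arr=[16 10 2 20] head=2 tail=0 count=2
After op 7 (read()): arr=[16 10 2 20] head=3 tail=0 count=1
After op 8 (write(8)): arr=[8 10 2 20] head=3 tail=1 count=2
After op 9 (write(13)): arr=[8 13 2 20] head=3 tail=2 count=3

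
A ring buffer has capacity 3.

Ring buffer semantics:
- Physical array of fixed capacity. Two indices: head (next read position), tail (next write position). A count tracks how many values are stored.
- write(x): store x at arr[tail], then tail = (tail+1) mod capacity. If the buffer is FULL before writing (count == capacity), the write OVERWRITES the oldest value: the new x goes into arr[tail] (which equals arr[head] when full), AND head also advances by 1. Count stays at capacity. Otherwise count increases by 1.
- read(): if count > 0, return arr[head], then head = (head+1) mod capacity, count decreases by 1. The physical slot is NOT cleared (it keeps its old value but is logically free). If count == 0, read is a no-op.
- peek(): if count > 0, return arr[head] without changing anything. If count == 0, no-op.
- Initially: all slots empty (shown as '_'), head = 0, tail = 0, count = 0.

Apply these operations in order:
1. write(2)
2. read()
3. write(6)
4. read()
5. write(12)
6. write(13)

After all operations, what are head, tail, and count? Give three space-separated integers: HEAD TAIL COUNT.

After op 1 (write(2)): arr=[2 _ _] head=0 tail=1 count=1
After op 2 (read()): arr=[2 _ _] head=1 tail=1 count=0
After op 3 (write(6)): arr=[2 6 _] head=1 tail=2 count=1
After op 4 (read()): arr=[2 6 _] head=2 tail=2 count=0
After op 5 (write(12)): arr=[2 6 12] head=2 tail=0 count=1
After op 6 (write(13)): arr=[13 6 12] head=2 tail=1 count=2

Answer: 2 1 2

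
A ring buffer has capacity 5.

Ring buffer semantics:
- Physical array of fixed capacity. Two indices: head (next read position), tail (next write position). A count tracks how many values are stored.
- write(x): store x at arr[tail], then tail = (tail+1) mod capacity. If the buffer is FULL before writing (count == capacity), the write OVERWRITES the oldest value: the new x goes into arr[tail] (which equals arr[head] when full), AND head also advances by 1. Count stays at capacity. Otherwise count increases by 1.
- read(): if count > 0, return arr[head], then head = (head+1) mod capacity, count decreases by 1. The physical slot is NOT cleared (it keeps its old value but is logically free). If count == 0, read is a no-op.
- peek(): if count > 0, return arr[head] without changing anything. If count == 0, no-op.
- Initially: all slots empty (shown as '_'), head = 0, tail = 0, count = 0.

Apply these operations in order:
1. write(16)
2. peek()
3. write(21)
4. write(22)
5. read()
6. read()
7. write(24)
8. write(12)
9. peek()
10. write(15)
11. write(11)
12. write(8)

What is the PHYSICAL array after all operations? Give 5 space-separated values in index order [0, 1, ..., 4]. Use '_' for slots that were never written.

Answer: 15 11 8 24 12

Derivation:
After op 1 (write(16)): arr=[16 _ _ _ _] head=0 tail=1 count=1
After op 2 (peek()): arr=[16 _ _ _ _] head=0 tail=1 count=1
After op 3 (write(21)): arr=[16 21 _ _ _] head=0 tail=2 count=2
After op 4 (write(22)): arr=[16 21 22 _ _] head=0 tail=3 count=3
After op 5 (read()): arr=[16 21 22 _ _] head=1 tail=3 count=2
After op 6 (read()): arr=[16 21 22 _ _] head=2 tail=3 count=1
After op 7 (write(24)): arr=[16 21 22 24 _] head=2 tail=4 count=2
After op 8 (write(12)): arr=[16 21 22 24 12] head=2 tail=0 count=3
After op 9 (peek()): arr=[16 21 22 24 12] head=2 tail=0 count=3
After op 10 (write(15)): arr=[15 21 22 24 12] head=2 tail=1 count=4
After op 11 (write(11)): arr=[15 11 22 24 12] head=2 tail=2 count=5
After op 12 (write(8)): arr=[15 11 8 24 12] head=3 tail=3 count=5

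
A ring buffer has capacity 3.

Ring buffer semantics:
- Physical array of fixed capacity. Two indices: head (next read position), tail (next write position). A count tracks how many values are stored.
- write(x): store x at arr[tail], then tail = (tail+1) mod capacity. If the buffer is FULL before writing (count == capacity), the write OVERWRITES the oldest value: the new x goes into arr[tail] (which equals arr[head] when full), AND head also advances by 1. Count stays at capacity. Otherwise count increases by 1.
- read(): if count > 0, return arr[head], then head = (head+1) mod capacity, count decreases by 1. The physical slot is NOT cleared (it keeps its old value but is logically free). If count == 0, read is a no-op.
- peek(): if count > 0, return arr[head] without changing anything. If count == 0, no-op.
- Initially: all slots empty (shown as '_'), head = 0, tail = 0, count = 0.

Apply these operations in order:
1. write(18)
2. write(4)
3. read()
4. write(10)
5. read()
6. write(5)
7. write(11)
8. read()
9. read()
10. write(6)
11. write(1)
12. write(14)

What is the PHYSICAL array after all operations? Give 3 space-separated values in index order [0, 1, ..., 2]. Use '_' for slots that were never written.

Answer: 1 14 6

Derivation:
After op 1 (write(18)): arr=[18 _ _] head=0 tail=1 count=1
After op 2 (write(4)): arr=[18 4 _] head=0 tail=2 count=2
After op 3 (read()): arr=[18 4 _] head=1 tail=2 count=1
After op 4 (write(10)): arr=[18 4 10] head=1 tail=0 count=2
After op 5 (read()): arr=[18 4 10] head=2 tail=0 count=1
After op 6 (write(5)): arr=[5 4 10] head=2 tail=1 count=2
After op 7 (write(11)): arr=[5 11 10] head=2 tail=2 count=3
After op 8 (read()): arr=[5 11 10] head=0 tail=2 count=2
After op 9 (read()): arr=[5 11 10] head=1 tail=2 count=1
After op 10 (write(6)): arr=[5 11 6] head=1 tail=0 count=2
After op 11 (write(1)): arr=[1 11 6] head=1 tail=1 count=3
After op 12 (write(14)): arr=[1 14 6] head=2 tail=2 count=3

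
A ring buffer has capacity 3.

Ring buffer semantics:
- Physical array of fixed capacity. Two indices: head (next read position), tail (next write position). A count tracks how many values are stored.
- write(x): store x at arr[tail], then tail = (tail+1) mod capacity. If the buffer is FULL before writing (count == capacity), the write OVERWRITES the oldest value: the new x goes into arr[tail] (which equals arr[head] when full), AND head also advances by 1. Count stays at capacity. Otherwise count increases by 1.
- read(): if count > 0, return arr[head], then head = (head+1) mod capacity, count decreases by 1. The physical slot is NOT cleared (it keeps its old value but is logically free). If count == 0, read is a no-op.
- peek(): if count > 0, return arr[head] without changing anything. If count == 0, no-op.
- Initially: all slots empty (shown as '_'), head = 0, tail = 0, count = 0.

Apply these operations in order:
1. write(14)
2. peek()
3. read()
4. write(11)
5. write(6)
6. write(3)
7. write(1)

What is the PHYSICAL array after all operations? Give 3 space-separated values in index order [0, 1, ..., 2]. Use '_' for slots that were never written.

Answer: 3 1 6

Derivation:
After op 1 (write(14)): arr=[14 _ _] head=0 tail=1 count=1
After op 2 (peek()): arr=[14 _ _] head=0 tail=1 count=1
After op 3 (read()): arr=[14 _ _] head=1 tail=1 count=0
After op 4 (write(11)): arr=[14 11 _] head=1 tail=2 count=1
After op 5 (write(6)): arr=[14 11 6] head=1 tail=0 count=2
After op 6 (write(3)): arr=[3 11 6] head=1 tail=1 count=3
After op 7 (write(1)): arr=[3 1 6] head=2 tail=2 count=3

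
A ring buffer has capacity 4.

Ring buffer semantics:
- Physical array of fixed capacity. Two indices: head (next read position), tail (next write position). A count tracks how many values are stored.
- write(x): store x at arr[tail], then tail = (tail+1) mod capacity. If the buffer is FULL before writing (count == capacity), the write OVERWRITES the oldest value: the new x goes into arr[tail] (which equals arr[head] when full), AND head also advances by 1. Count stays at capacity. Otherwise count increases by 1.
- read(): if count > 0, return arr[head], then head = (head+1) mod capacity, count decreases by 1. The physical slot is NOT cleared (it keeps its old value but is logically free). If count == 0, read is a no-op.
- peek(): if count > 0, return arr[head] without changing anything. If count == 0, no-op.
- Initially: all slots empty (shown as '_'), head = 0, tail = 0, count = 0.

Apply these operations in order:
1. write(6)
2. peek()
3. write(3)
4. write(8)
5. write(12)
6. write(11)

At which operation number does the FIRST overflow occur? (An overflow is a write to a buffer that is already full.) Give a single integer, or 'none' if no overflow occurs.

After op 1 (write(6)): arr=[6 _ _ _] head=0 tail=1 count=1
After op 2 (peek()): arr=[6 _ _ _] head=0 tail=1 count=1
After op 3 (write(3)): arr=[6 3 _ _] head=0 tail=2 count=2
After op 4 (write(8)): arr=[6 3 8 _] head=0 tail=3 count=3
After op 5 (write(12)): arr=[6 3 8 12] head=0 tail=0 count=4
After op 6 (write(11)): arr=[11 3 8 12] head=1 tail=1 count=4

Answer: 6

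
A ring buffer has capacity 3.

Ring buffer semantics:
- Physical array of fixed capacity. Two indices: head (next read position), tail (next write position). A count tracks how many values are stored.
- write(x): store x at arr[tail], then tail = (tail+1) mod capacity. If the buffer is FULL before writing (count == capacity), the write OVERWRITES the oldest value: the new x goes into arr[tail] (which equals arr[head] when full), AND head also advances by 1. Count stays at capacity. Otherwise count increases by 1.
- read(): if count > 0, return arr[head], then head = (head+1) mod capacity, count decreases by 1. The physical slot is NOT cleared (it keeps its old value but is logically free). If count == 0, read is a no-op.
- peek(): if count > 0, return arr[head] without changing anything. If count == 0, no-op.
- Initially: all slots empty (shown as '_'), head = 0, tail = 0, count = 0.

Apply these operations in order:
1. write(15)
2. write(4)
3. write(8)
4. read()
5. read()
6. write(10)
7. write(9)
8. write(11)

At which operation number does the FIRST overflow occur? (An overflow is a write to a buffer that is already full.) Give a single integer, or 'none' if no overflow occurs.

After op 1 (write(15)): arr=[15 _ _] head=0 tail=1 count=1
After op 2 (write(4)): arr=[15 4 _] head=0 tail=2 count=2
After op 3 (write(8)): arr=[15 4 8] head=0 tail=0 count=3
After op 4 (read()): arr=[15 4 8] head=1 tail=0 count=2
After op 5 (read()): arr=[15 4 8] head=2 tail=0 count=1
After op 6 (write(10)): arr=[10 4 8] head=2 tail=1 count=2
After op 7 (write(9)): arr=[10 9 8] head=2 tail=2 count=3
After op 8 (write(11)): arr=[10 9 11] head=0 tail=0 count=3

Answer: 8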